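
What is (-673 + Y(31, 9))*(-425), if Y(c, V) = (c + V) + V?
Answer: 265200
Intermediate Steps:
Y(c, V) = c + 2*V (Y(c, V) = (V + c) + V = c + 2*V)
(-673 + Y(31, 9))*(-425) = (-673 + (31 + 2*9))*(-425) = (-673 + (31 + 18))*(-425) = (-673 + 49)*(-425) = -624*(-425) = 265200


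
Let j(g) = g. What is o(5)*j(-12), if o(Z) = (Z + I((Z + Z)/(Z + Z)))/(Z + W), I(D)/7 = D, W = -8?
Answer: 48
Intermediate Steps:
I(D) = 7*D
o(Z) = (7 + Z)/(-8 + Z) (o(Z) = (Z + 7*((Z + Z)/(Z + Z)))/(Z - 8) = (Z + 7*((2*Z)/((2*Z))))/(-8 + Z) = (Z + 7*((2*Z)*(1/(2*Z))))/(-8 + Z) = (Z + 7*1)/(-8 + Z) = (Z + 7)/(-8 + Z) = (7 + Z)/(-8 + Z))
o(5)*j(-12) = ((7 + 5)/(-8 + 5))*(-12) = (12/(-3))*(-12) = -⅓*12*(-12) = -4*(-12) = 48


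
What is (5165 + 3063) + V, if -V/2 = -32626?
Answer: 73480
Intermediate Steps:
V = 65252 (V = -2*(-32626) = 65252)
(5165 + 3063) + V = (5165 + 3063) + 65252 = 8228 + 65252 = 73480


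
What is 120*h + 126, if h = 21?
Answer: 2646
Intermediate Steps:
120*h + 126 = 120*21 + 126 = 2520 + 126 = 2646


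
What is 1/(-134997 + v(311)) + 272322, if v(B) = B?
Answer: 36677960891/134686 ≈ 2.7232e+5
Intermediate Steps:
1/(-134997 + v(311)) + 272322 = 1/(-134997 + 311) + 272322 = 1/(-134686) + 272322 = -1/134686 + 272322 = 36677960891/134686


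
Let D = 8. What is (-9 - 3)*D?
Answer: -96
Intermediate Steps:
(-9 - 3)*D = (-9 - 3)*8 = -12*8 = -96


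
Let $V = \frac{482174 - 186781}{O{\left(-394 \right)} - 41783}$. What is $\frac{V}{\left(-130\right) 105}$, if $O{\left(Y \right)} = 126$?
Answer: $\frac{42199}{81231150} \approx 0.00051949$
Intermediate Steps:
$V = - \frac{42199}{5951}$ ($V = \frac{482174 - 186781}{126 - 41783} = \frac{295393}{-41657} = 295393 \left(- \frac{1}{41657}\right) = - \frac{42199}{5951} \approx -7.0911$)
$\frac{V}{\left(-130\right) 105} = - \frac{42199}{5951 \left(\left(-130\right) 105\right)} = - \frac{42199}{5951 \left(-13650\right)} = \left(- \frac{42199}{5951}\right) \left(- \frac{1}{13650}\right) = \frac{42199}{81231150}$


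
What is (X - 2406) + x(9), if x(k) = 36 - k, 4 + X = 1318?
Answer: -1065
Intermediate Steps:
X = 1314 (X = -4 + 1318 = 1314)
(X - 2406) + x(9) = (1314 - 2406) + (36 - 1*9) = -1092 + (36 - 9) = -1092 + 27 = -1065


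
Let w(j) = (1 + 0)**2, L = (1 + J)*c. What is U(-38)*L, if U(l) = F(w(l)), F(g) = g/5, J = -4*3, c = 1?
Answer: -11/5 ≈ -2.2000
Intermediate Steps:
J = -12
L = -11 (L = (1 - 12)*1 = -11*1 = -11)
w(j) = 1 (w(j) = 1**2 = 1)
F(g) = g/5 (F(g) = g*(1/5) = g/5)
U(l) = 1/5 (U(l) = (1/5)*1 = 1/5)
U(-38)*L = (1/5)*(-11) = -11/5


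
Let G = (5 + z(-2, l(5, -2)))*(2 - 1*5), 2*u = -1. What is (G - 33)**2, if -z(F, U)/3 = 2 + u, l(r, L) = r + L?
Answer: 4761/4 ≈ 1190.3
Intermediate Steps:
u = -1/2 (u = (1/2)*(-1) = -1/2 ≈ -0.50000)
l(r, L) = L + r
z(F, U) = -9/2 (z(F, U) = -3*(2 - 1/2) = -3*3/2 = -9/2)
G = -3/2 (G = (5 - 9/2)*(2 - 1*5) = (2 - 5)/2 = (1/2)*(-3) = -3/2 ≈ -1.5000)
(G - 33)**2 = (-3/2 - 33)**2 = (-69/2)**2 = 4761/4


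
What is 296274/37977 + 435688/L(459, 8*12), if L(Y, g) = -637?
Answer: -5452465546/8063783 ≈ -676.17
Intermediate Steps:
296274/37977 + 435688/L(459, 8*12) = 296274/37977 + 435688/(-637) = 296274*(1/37977) + 435688*(-1/637) = 98758/12659 - 435688/637 = -5452465546/8063783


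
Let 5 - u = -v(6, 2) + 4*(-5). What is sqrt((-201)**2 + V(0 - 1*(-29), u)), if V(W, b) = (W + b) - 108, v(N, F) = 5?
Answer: 4*sqrt(2522) ≈ 200.88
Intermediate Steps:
u = 30 (u = 5 - (-1*5 + 4*(-5)) = 5 - (-5 - 20) = 5 - 1*(-25) = 5 + 25 = 30)
V(W, b) = -108 + W + b
sqrt((-201)**2 + V(0 - 1*(-29), u)) = sqrt((-201)**2 + (-108 + (0 - 1*(-29)) + 30)) = sqrt(40401 + (-108 + (0 + 29) + 30)) = sqrt(40401 + (-108 + 29 + 30)) = sqrt(40401 - 49) = sqrt(40352) = 4*sqrt(2522)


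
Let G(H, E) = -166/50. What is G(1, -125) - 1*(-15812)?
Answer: 395217/25 ≈ 15809.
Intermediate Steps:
G(H, E) = -83/25 (G(H, E) = -166*1/50 = -83/25)
G(1, -125) - 1*(-15812) = -83/25 - 1*(-15812) = -83/25 + 15812 = 395217/25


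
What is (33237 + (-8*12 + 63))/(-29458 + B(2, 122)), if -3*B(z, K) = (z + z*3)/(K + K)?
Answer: -1519083/1347704 ≈ -1.1272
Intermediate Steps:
B(z, K) = -2*z/(3*K) (B(z, K) = -(z + z*3)/(3*(K + K)) = -(z + 3*z)/(3*(2*K)) = -4*z*1/(2*K)/3 = -2*z/(3*K))
(33237 + (-8*12 + 63))/(-29458 + B(2, 122)) = (33237 + (-8*12 + 63))/(-29458 - 2/3*2/122) = (33237 + (-96 + 63))/(-29458 - 2/3*2*1/122) = (33237 - 33)/(-29458 - 2/183) = 33204/(-5390816/183) = 33204*(-183/5390816) = -1519083/1347704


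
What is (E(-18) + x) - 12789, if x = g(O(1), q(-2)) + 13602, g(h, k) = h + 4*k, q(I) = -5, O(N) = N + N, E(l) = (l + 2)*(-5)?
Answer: 875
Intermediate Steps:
E(l) = -10 - 5*l (E(l) = (2 + l)*(-5) = -10 - 5*l)
O(N) = 2*N
x = 13584 (x = (2*1 + 4*(-5)) + 13602 = (2 - 20) + 13602 = -18 + 13602 = 13584)
(E(-18) + x) - 12789 = ((-10 - 5*(-18)) + 13584) - 12789 = ((-10 + 90) + 13584) - 12789 = (80 + 13584) - 12789 = 13664 - 12789 = 875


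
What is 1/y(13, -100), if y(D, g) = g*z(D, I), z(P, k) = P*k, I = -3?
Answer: 1/3900 ≈ 0.00025641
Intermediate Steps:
y(D, g) = -3*D*g (y(D, g) = g*(D*(-3)) = g*(-3*D) = -3*D*g)
1/y(13, -100) = 1/(-3*13*(-100)) = 1/3900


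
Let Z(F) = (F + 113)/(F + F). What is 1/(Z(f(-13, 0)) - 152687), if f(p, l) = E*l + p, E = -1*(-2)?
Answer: -13/1984981 ≈ -6.5492e-6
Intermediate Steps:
E = 2
f(p, l) = p + 2*l (f(p, l) = 2*l + p = p + 2*l)
Z(F) = (113 + F)/(2*F) (Z(F) = (113 + F)/((2*F)) = (113 + F)*(1/(2*F)) = (113 + F)/(2*F))
1/(Z(f(-13, 0)) - 152687) = 1/((113 + (-13 + 2*0))/(2*(-13 + 2*0)) - 152687) = 1/((113 + (-13 + 0))/(2*(-13 + 0)) - 152687) = 1/((1/2)*(113 - 13)/(-13) - 152687) = 1/((1/2)*(-1/13)*100 - 152687) = 1/(-50/13 - 152687) = 1/(-1984981/13) = -13/1984981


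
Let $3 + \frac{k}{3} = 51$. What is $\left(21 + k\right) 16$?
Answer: $2640$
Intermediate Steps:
$k = 144$ ($k = -9 + 3 \cdot 51 = -9 + 153 = 144$)
$\left(21 + k\right) 16 = \left(21 + 144\right) 16 = 165 \cdot 16 = 2640$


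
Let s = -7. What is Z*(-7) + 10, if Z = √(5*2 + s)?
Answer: 10 - 7*√3 ≈ -2.1244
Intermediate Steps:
Z = √3 (Z = √(5*2 - 7) = √(10 - 7) = √3 ≈ 1.7320)
Z*(-7) + 10 = √3*(-7) + 10 = -7*√3 + 10 = 10 - 7*√3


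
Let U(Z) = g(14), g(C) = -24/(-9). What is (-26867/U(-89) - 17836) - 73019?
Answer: -807441/8 ≈ -1.0093e+5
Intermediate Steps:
g(C) = 8/3 (g(C) = -24*(-⅑) = 8/3)
U(Z) = 8/3
(-26867/U(-89) - 17836) - 73019 = (-26867/8/3 - 17836) - 73019 = (-26867*3/8 - 17836) - 73019 = (-80601/8 - 17836) - 73019 = -223289/8 - 73019 = -807441/8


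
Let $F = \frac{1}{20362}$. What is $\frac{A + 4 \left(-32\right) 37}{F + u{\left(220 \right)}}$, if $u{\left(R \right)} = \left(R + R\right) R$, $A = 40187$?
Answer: $\frac{240617754}{657013867} \approx 0.36623$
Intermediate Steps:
$F = \frac{1}{20362} \approx 4.9111 \cdot 10^{-5}$
$u{\left(R \right)} = 2 R^{2}$ ($u{\left(R \right)} = 2 R R = 2 R^{2}$)
$\frac{A + 4 \left(-32\right) 37}{F + u{\left(220 \right)}} = \frac{40187 + 4 \left(-32\right) 37}{\frac{1}{20362} + 2 \cdot 220^{2}} = \frac{40187 - 4736}{\frac{1}{20362} + 2 \cdot 48400} = \frac{40187 - 4736}{\frac{1}{20362} + 96800} = \frac{35451}{\frac{1971041601}{20362}} = 35451 \cdot \frac{20362}{1971041601} = \frac{240617754}{657013867}$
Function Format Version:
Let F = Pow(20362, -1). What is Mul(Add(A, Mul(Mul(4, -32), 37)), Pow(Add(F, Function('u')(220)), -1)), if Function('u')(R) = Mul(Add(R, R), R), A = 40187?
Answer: Rational(240617754, 657013867) ≈ 0.36623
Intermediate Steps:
F = Rational(1, 20362) ≈ 4.9111e-5
Function('u')(R) = Mul(2, Pow(R, 2)) (Function('u')(R) = Mul(Mul(2, R), R) = Mul(2, Pow(R, 2)))
Mul(Add(A, Mul(Mul(4, -32), 37)), Pow(Add(F, Function('u')(220)), -1)) = Mul(Add(40187, Mul(Mul(4, -32), 37)), Pow(Add(Rational(1, 20362), Mul(2, Pow(220, 2))), -1)) = Mul(Add(40187, Mul(-128, 37)), Pow(Add(Rational(1, 20362), Mul(2, 48400)), -1)) = Mul(Add(40187, -4736), Pow(Add(Rational(1, 20362), 96800), -1)) = Mul(35451, Pow(Rational(1971041601, 20362), -1)) = Mul(35451, Rational(20362, 1971041601)) = Rational(240617754, 657013867)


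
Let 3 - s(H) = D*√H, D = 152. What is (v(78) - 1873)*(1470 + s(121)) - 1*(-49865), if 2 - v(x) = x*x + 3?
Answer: 1633507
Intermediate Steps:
s(H) = 3 - 152*√H
v(x) = -1 - x² (v(x) = 2 - (x*x + 3) = 2 - (x² + 3) = 2 - (3 + x²) = 2 + (-3 - x²) = -1 - x²)
(v(78) - 1873)*(1470 + s(121)) - 1*(-49865) = ((-1 - 1*78²) - 1873)*(1470 + (3 - 152*√121)) - 1*(-49865) = ((-1 - 1*6084) - 1873)*(1470 + (3 - 152*11)) + 49865 = ((-1 - 6084) - 1873)*(1470 + (3 - 1672)) + 49865 = (-6085 - 1873)*(1470 - 1669) + 49865 = -7958*(-199) + 49865 = 1583642 + 49865 = 1633507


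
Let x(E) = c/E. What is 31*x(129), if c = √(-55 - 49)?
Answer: 62*I*√26/129 ≈ 2.4507*I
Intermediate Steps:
c = 2*I*√26 (c = √(-104) = 2*I*√26 ≈ 10.198*I)
x(E) = 2*I*√26/E (x(E) = (2*I*√26)/E = 2*I*√26/E)
31*x(129) = 31*(2*I*√26/129) = 62*I*√26/129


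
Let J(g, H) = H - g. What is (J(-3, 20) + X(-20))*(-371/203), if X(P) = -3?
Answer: -1060/29 ≈ -36.552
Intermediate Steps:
(J(-3, 20) + X(-20))*(-371/203) = ((20 - 1*(-3)) - 3)*(-371/203) = ((20 + 3) - 3)*(-371*1/203) = (23 - 3)*(-53/29) = 20*(-53/29) = -1060/29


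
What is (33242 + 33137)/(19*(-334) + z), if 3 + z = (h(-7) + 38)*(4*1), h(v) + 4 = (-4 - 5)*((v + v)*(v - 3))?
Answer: -66379/11253 ≈ -5.8988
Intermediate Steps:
h(v) = -4 - 18*v*(-3 + v) (h(v) = -4 + (-4 - 5)*((v + v)*(v - 3)) = -4 - 9*2*v*(-3 + v) = -4 - 18*v*(-3 + v))
z = -4907 (z = -3 + ((-4 - 18*(-7)² + 54*(-7)) + 38)*(4*1) = -3 + ((-4 - 18*49 - 378) + 38)*4 = -3 + ((-4 - 882 - 378) + 38)*4 = -3 + (-1264 + 38)*4 = -3 - 1226*4 = -3 - 4904 = -4907)
(33242 + 33137)/(19*(-334) + z) = (33242 + 33137)/(19*(-334) - 4907) = 66379/(-6346 - 4907) = 66379/(-11253) = 66379*(-1/11253) = -66379/11253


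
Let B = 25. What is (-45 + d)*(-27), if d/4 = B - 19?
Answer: 567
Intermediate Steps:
d = 24 (d = 4*(25 - 19) = 4*6 = 24)
(-45 + d)*(-27) = (-45 + 24)*(-27) = -21*(-27) = 567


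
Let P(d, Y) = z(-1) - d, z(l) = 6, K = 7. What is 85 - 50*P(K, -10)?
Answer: 135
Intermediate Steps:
P(d, Y) = 6 - d
85 - 50*P(K, -10) = 85 - 50*(6 - 1*7) = 85 - 50*(6 - 7) = 85 - 50*(-1) = 85 + 50 = 135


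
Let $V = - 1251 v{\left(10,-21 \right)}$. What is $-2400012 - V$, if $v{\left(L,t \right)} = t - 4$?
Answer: $-2431287$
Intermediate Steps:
$v{\left(L,t \right)} = -4 + t$
$V = 31275$ ($V = - 1251 \left(-4 - 21\right) = \left(-1251\right) \left(-25\right) = 31275$)
$-2400012 - V = -2400012 - 31275 = -2431287$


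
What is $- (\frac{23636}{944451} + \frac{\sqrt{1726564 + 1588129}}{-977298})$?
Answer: $- \frac{23636}{944451} + \frac{\sqrt{3314693}}{977298} \approx -0.023163$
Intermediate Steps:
$- (\frac{23636}{944451} + \frac{\sqrt{1726564 + 1588129}}{-977298}) = - (23636 \cdot \frac{1}{944451} + \sqrt{3314693} \left(- \frac{1}{977298}\right)) = - (\frac{23636}{944451} - \frac{\sqrt{3314693}}{977298}) = - \frac{23636}{944451} + \frac{\sqrt{3314693}}{977298}$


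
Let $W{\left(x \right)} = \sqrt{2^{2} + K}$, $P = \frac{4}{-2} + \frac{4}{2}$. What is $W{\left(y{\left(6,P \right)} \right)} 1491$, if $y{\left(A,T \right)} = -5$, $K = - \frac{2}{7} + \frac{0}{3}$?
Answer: $213 \sqrt{182} \approx 2873.5$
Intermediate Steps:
$P = 0$ ($P = 4 \left(- \frac{1}{2}\right) + 4 \cdot \frac{1}{2} = -2 + 2 = 0$)
$K = - \frac{2}{7}$ ($K = \left(-2\right) \frac{1}{7} + 0 \cdot \frac{1}{3} = - \frac{2}{7} + 0 = - \frac{2}{7} \approx -0.28571$)
$W{\left(x \right)} = \frac{\sqrt{182}}{7}$ ($W{\left(x \right)} = \sqrt{2^{2} - \frac{2}{7}} = \sqrt{4 - \frac{2}{7}} = \sqrt{\frac{26}{7}} = \frac{\sqrt{182}}{7}$)
$W{\left(y{\left(6,P \right)} \right)} 1491 = \frac{\sqrt{182}}{7} \cdot 1491 = 213 \sqrt{182}$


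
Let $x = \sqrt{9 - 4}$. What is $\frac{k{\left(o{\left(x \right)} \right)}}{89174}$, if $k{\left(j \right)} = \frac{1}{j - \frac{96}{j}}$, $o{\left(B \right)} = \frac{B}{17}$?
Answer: $- \frac{17 \sqrt{5}}{2473597586} \approx -1.5368 \cdot 10^{-8}$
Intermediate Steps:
$x = \sqrt{5} \approx 2.2361$
$o{\left(B \right)} = \frac{B}{17}$ ($o{\left(B \right)} = B \frac{1}{17} = \frac{B}{17}$)
$k{\left(j \right)} = \frac{1}{j - \frac{96}{j}}$
$\frac{k{\left(o{\left(x \right)} \right)}}{89174} = \frac{\frac{\sqrt{5}}{17} \frac{1}{-96 + \left(\frac{\sqrt{5}}{17}\right)^{2}}}{89174} = \frac{\frac{1}{17} \sqrt{5}}{-96 + \frac{5}{289}} \cdot \frac{1}{89174} = \frac{\frac{1}{17} \sqrt{5}}{- \frac{27739}{289}} \cdot \frac{1}{89174} = \frac{\sqrt{5}}{17} \left(- \frac{289}{27739}\right) \frac{1}{89174} = - \frac{17 \sqrt{5}}{27739} \cdot \frac{1}{89174} = - \frac{17 \sqrt{5}}{2473597586}$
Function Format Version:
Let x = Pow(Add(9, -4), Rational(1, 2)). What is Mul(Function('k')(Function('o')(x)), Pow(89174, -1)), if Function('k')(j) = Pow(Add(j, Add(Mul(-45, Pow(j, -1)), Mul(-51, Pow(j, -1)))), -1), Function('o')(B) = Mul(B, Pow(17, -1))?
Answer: Mul(Rational(-17, 2473597586), Pow(5, Rational(1, 2))) ≈ -1.5368e-8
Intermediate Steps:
x = Pow(5, Rational(1, 2)) ≈ 2.2361
Function('o')(B) = Mul(Rational(1, 17), B) (Function('o')(B) = Mul(B, Rational(1, 17)) = Mul(Rational(1, 17), B))
Function('k')(j) = Pow(Add(j, Mul(-96, Pow(j, -1))), -1)
Mul(Function('k')(Function('o')(x)), Pow(89174, -1)) = Mul(Mul(Mul(Rational(1, 17), Pow(5, Rational(1, 2))), Pow(Add(-96, Pow(Mul(Rational(1, 17), Pow(5, Rational(1, 2))), 2)), -1)), Pow(89174, -1)) = Mul(Mul(Mul(Rational(1, 17), Pow(5, Rational(1, 2))), Pow(Add(-96, Rational(5, 289)), -1)), Rational(1, 89174)) = Mul(Mul(Mul(Rational(1, 17), Pow(5, Rational(1, 2))), Pow(Rational(-27739, 289), -1)), Rational(1, 89174)) = Mul(Mul(Mul(Rational(1, 17), Pow(5, Rational(1, 2))), Rational(-289, 27739)), Rational(1, 89174)) = Mul(Mul(Rational(-17, 27739), Pow(5, Rational(1, 2))), Rational(1, 89174)) = Mul(Rational(-17, 2473597586), Pow(5, Rational(1, 2)))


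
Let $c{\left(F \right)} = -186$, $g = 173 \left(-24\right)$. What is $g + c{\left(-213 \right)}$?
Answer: $-4338$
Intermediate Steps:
$g = -4152$
$g + c{\left(-213 \right)} = -4152 - 186 = -4338$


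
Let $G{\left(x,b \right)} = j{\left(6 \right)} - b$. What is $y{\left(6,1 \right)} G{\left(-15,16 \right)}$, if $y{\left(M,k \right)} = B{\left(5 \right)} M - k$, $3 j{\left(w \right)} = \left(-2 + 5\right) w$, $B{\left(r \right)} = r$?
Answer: $-290$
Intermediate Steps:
$j{\left(w \right)} = w$ ($j{\left(w \right)} = \frac{\left(-2 + 5\right) w}{3} = \frac{3 w}{3} = w$)
$y{\left(M,k \right)} = - k + 5 M$ ($y{\left(M,k \right)} = 5 M - k = - k + 5 M$)
$G{\left(x,b \right)} = 6 - b$
$y{\left(6,1 \right)} G{\left(-15,16 \right)} = \left(\left(-1\right) 1 + 5 \cdot 6\right) \left(6 - 16\right) = \left(-1 + 30\right) \left(6 - 16\right) = 29 \left(-10\right) = -290$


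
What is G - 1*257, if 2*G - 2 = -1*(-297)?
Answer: -215/2 ≈ -107.50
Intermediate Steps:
G = 299/2 (G = 1 + (-1*(-297))/2 = 1 + (½)*297 = 1 + 297/2 = 299/2 ≈ 149.50)
G - 1*257 = 299/2 - 1*257 = 299/2 - 257 = -215/2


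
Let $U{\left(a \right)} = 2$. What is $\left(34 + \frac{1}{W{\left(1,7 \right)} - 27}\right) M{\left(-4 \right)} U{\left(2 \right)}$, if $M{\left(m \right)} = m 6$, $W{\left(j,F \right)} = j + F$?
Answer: $- \frac{30960}{19} \approx -1629.5$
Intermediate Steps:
$W{\left(j,F \right)} = F + j$
$M{\left(m \right)} = 6 m$
$\left(34 + \frac{1}{W{\left(1,7 \right)} - 27}\right) M{\left(-4 \right)} U{\left(2 \right)} = \left(34 + \frac{1}{\left(7 + 1\right) - 27}\right) 6 \left(-4\right) 2 = \left(34 + \frac{1}{8 - 27}\right) \left(-24\right) 2 = \left(34 + \frac{1}{-19}\right) \left(-24\right) 2 = \left(34 - \frac{1}{19}\right) \left(-24\right) 2 = \frac{645}{19} \left(-24\right) 2 = \left(- \frac{15480}{19}\right) 2 = - \frac{30960}{19}$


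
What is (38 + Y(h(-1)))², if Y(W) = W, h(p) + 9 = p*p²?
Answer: 784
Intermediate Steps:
h(p) = -9 + p³ (h(p) = -9 + p*p² = -9 + p³)
(38 + Y(h(-1)))² = (38 + (-9 + (-1)³))² = (38 + (-9 - 1))² = (38 - 10)² = 28² = 784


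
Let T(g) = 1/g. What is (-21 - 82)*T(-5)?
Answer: 103/5 ≈ 20.600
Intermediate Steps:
(-21 - 82)*T(-5) = (-21 - 82)/(-5) = -103*(-⅕) = 103/5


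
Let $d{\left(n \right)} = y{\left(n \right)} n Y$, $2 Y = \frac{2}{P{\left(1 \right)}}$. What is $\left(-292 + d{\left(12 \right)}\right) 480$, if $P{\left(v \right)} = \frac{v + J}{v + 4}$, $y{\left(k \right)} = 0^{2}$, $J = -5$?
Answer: $-140160$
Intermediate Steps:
$y{\left(k \right)} = 0$
$P{\left(v \right)} = \frac{-5 + v}{4 + v}$ ($P{\left(v \right)} = \frac{v - 5}{v + 4} = \frac{-5 + v}{4 + v}$)
$Y = - \frac{5}{4}$ ($Y = \frac{2 \frac{1}{\frac{1}{4 + 1} \left(-5 + 1\right)}}{2} = \frac{2 \frac{1}{\frac{1}{5} \left(-4\right)}}{2} = \frac{2 \frac{1}{- \frac{4}{5}}}{2} = \frac{2 \left(- \frac{5}{4}\right)}{2} = \frac{1}{2} \left(- \frac{5}{2}\right) = - \frac{5}{4} \approx -1.25$)
$d{\left(n \right)} = 0$ ($d{\left(n \right)} = 0 n \left(- \frac{5}{4}\right) = 0 \left(- \frac{5}{4}\right) = 0$)
$\left(-292 + d{\left(12 \right)}\right) 480 = \left(-292 + 0\right) 480 = \left(-292\right) 480 = -140160$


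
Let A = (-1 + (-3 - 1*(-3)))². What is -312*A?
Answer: -312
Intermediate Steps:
A = 1 (A = (-1 + (-3 + 3))² = (-1 + 0)² = (-1)² = 1)
-312*A = -312*1 = -312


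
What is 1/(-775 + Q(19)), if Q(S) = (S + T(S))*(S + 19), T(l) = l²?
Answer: 1/13665 ≈ 7.3180e-5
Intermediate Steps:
Q(S) = (19 + S)*(S + S²) (Q(S) = (S + S²)*(S + 19) = (S + S²)*(19 + S) = (19 + S)*(S + S²))
1/(-775 + Q(19)) = 1/(-775 + 19*(19 + 19² + 20*19)) = 1/(-775 + 19*(19 + 361 + 380)) = 1/(-775 + 19*760) = 1/(-775 + 14440) = 1/13665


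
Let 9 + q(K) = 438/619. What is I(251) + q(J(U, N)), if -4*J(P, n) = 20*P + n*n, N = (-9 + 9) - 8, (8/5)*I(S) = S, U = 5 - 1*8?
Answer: 735781/4952 ≈ 148.58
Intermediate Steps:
U = -3 (U = 5 - 8 = -3)
I(S) = 5*S/8
N = -8 (N = 0 - 8 = -8)
J(P, n) = -5*P - n²/4 (J(P, n) = -(20*P + n*n)/4 = -(20*P + n²)/4 = -(n² + 20*P)/4 = -5*P - n²/4)
q(K) = -5133/619 (q(K) = -9 + 438/619 = -5133/619)
I(251) + q(J(U, N)) = (5/8)*251 - 5133/619 = 1255/8 - 5133/619 = 735781/4952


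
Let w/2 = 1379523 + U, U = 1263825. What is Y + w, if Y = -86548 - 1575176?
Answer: 3624972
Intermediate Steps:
Y = -1661724
w = 5286696 (w = 2*(1379523 + 1263825) = 2*2643348 = 5286696)
Y + w = -1661724 + 5286696 = 3624972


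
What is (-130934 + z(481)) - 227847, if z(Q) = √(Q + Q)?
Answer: -358781 + √962 ≈ -3.5875e+5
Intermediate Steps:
z(Q) = √2*√Q (z(Q) = √(2*Q) = √2*√Q)
(-130934 + z(481)) - 227847 = (-130934 + √2*√481) - 227847 = (-130934 + √962) - 227847 = -358781 + √962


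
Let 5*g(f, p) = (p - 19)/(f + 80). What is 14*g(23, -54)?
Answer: -1022/515 ≈ -1.9845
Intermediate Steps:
g(f, p) = (-19 + p)/(5*(80 + f)) (g(f, p) = ((p - 19)/(f + 80))/5 = ((-19 + p)/(80 + f))/5 = (-19 + p)/(5*(80 + f)))
14*g(23, -54) = 14*((-19 - 54)/(5*(80 + 23))) = 14*((⅕)*(-73)/103) = 14*((⅕)*(1/103)*(-73)) = 14*(-73/515) = -1022/515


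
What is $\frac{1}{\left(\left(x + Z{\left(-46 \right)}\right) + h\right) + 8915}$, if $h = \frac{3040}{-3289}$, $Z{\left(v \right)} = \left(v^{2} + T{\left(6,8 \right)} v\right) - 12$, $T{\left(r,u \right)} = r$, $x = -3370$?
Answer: $\frac{3289}{24246757} \approx 0.00013565$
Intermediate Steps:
$Z{\left(v \right)} = -12 + v^{2} + 6 v$ ($Z{\left(v \right)} = \left(v^{2} + 6 v\right) - 12 = -12 + v^{2} + 6 v$)
$h = - \frac{3040}{3289}$ ($h = 3040 \left(- \frac{1}{3289}\right) = - \frac{3040}{3289} \approx -0.92429$)
$\frac{1}{\left(\left(x + Z{\left(-46 \right)}\right) + h\right) + 8915} = \frac{1}{\left(\left(-3370 + \left(-12 + \left(-46\right)^{2} + 6 \left(-46\right)\right)\right) - \frac{3040}{3289}\right) + 8915} = \frac{1}{\left(\left(-3370 - -1828\right) - \frac{3040}{3289}\right) + 8915} = \frac{1}{\left(\left(-3370 + 1828\right) - \frac{3040}{3289}\right) + 8915} = \frac{1}{\left(-1542 - \frac{3040}{3289}\right) + 8915} = \frac{1}{- \frac{5074678}{3289} + 8915} = \frac{1}{\frac{24246757}{3289}} = \frac{3289}{24246757}$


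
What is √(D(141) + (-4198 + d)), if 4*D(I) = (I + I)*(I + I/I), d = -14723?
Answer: 9*I*√110 ≈ 94.393*I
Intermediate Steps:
D(I) = I*(1 + I)/2 (D(I) = ((I + I)*(I + I/I))/4 = ((2*I)*(I + 1))/4 = ((2*I)*(1 + I))/4 = (2*I*(1 + I))/4 = I*(1 + I)/2)
√(D(141) + (-4198 + d)) = √((½)*141*(1 + 141) + (-4198 - 14723)) = √((½)*141*142 - 18921) = √(10011 - 18921) = √(-8910) = 9*I*√110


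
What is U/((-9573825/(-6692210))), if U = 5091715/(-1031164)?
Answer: -681496520803/197443673646 ≈ -3.4516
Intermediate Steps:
U = -5091715/1031164 (U = 5091715*(-1/1031164) = -5091715/1031164 ≈ -4.9378)
U/((-9573825/(-6692210))) = -5091715/(1031164*((-9573825/(-6692210)))) = -5091715/(1031164*((-9573825*(-1/6692210)))) = -5091715/(1031164*1914765/1338442) = -5091715/1031164*1338442/1914765 = -681496520803/197443673646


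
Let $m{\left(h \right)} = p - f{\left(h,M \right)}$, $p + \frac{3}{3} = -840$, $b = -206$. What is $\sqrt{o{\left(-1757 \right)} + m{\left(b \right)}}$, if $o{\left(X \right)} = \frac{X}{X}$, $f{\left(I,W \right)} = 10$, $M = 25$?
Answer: $5 i \sqrt{34} \approx 29.155 i$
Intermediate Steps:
$p = -841$ ($p = -1 - 840 = -841$)
$m{\left(h \right)} = -851$ ($m{\left(h \right)} = -841 - 10 = -851$)
$o{\left(X \right)} = 1$
$\sqrt{o{\left(-1757 \right)} + m{\left(b \right)}} = \sqrt{1 - 851} = \sqrt{-850} = 5 i \sqrt{34}$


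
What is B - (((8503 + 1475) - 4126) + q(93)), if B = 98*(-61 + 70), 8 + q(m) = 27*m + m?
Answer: -7566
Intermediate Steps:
q(m) = -8 + 28*m (q(m) = -8 + (27*m + m) = -8 + 28*m)
B = 882 (B = 98*9 = 882)
B - (((8503 + 1475) - 4126) + q(93)) = 882 - (((8503 + 1475) - 4126) + (-8 + 28*93)) = 882 - ((9978 - 4126) + (-8 + 2604)) = 882 - (5852 + 2596) = 882 - 1*8448 = 882 - 8448 = -7566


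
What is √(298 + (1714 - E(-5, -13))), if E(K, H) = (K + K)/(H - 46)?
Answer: √7003182/59 ≈ 44.853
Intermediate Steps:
E(K, H) = 2*K/(-46 + H) (E(K, H) = (2*K)/(-46 + H) = 2*K/(-46 + H))
√(298 + (1714 - E(-5, -13))) = √(298 + (1714 - 2*(-5)/(-46 - 13))) = √(298 + (1714 - 2*(-5)/(-59))) = √(298 + (1714 - 2*(-5)*(-1)/59)) = √(298 + (1714 - 1*10/59)) = √(298 + (1714 - 10/59)) = √(298 + 101116/59) = √(118698/59) = √7003182/59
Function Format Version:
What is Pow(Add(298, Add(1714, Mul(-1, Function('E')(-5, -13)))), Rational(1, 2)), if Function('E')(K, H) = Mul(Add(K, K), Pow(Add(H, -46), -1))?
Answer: Mul(Rational(1, 59), Pow(7003182, Rational(1, 2))) ≈ 44.853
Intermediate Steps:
Function('E')(K, H) = Mul(2, K, Pow(Add(-46, H), -1)) (Function('E')(K, H) = Mul(Mul(2, K), Pow(Add(-46, H), -1)) = Mul(2, K, Pow(Add(-46, H), -1)))
Pow(Add(298, Add(1714, Mul(-1, Function('E')(-5, -13)))), Rational(1, 2)) = Pow(Add(298, Add(1714, Mul(-1, Mul(2, -5, Pow(Add(-46, -13), -1))))), Rational(1, 2)) = Pow(Add(298, Add(1714, Mul(-1, Mul(2, -5, Pow(-59, -1))))), Rational(1, 2)) = Pow(Add(298, Add(1714, Mul(-1, Mul(2, -5, Rational(-1, 59))))), Rational(1, 2)) = Pow(Add(298, Add(1714, Mul(-1, Rational(10, 59)))), Rational(1, 2)) = Pow(Add(298, Add(1714, Rational(-10, 59))), Rational(1, 2)) = Pow(Add(298, Rational(101116, 59)), Rational(1, 2)) = Pow(Rational(118698, 59), Rational(1, 2)) = Mul(Rational(1, 59), Pow(7003182, Rational(1, 2)))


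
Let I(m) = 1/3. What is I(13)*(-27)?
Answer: -9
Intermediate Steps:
I(m) = 1/3
I(13)*(-27) = (1/3)*(-27) = -9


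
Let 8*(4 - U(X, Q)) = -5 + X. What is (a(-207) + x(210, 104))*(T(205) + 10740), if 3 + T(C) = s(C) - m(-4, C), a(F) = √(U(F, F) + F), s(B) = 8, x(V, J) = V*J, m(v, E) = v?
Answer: 234758160 + 10749*I*√706/2 ≈ 2.3476e+8 + 1.428e+5*I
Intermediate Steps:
x(V, J) = J*V
U(X, Q) = 37/8 - X/8 (U(X, Q) = 4 - (-5 + X)/8 = 4 + (5/8 - X/8) = 37/8 - X/8)
a(F) = √(37/8 + 7*F/8) (a(F) = √((37/8 - F/8) + F) = √(37/8 + 7*F/8))
T(C) = 9 (T(C) = -3 + (8 - 1*(-4)) = -3 + (8 + 4) = -3 + 12 = 9)
(a(-207) + x(210, 104))*(T(205) + 10740) = (√(74 + 14*(-207))/4 + 104*210)*(9 + 10740) = (√(74 - 2898)/4 + 21840)*10749 = (√(-2824)/4 + 21840)*10749 = ((2*I*√706)/4 + 21840)*10749 = (I*√706/2 + 21840)*10749 = (21840 + I*√706/2)*10749 = 234758160 + 10749*I*√706/2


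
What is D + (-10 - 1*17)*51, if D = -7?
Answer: -1384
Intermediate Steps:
D + (-10 - 1*17)*51 = -7 + (-10 - 1*17)*51 = -7 + (-10 - 17)*51 = -7 - 27*51 = -7 - 1377 = -1384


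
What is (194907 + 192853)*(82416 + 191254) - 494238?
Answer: 106117784962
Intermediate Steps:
(194907 + 192853)*(82416 + 191254) - 494238 = 387760*273670 - 494238 = 106118279200 - 494238 = 106117784962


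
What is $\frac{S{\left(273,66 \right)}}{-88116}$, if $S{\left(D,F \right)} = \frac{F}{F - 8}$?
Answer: $- \frac{11}{851788} \approx -1.2914 \cdot 10^{-5}$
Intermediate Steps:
$S{\left(D,F \right)} = \frac{F}{-8 + F}$
$\frac{S{\left(273,66 \right)}}{-88116} = \frac{66 \frac{1}{-8 + 66}}{-88116} = \frac{66}{58} \left(- \frac{1}{88116}\right) = 66 \cdot \frac{1}{58} \left(- \frac{1}{88116}\right) = \frac{33}{29} \left(- \frac{1}{88116}\right) = - \frac{11}{851788}$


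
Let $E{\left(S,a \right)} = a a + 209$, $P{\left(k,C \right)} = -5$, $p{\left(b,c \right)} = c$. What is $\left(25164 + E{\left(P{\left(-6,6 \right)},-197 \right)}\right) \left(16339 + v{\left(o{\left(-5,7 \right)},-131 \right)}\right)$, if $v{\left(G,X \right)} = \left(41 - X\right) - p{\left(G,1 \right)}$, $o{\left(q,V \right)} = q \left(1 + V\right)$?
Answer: $1059644820$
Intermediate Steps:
$E{\left(S,a \right)} = 209 + a^{2}$ ($E{\left(S,a \right)} = a^{2} + 209 = 209 + a^{2}$)
$v{\left(G,X \right)} = 40 - X$ ($v{\left(G,X \right)} = \left(41 - X\right) - 1 = 40 - X$)
$\left(25164 + E{\left(P{\left(-6,6 \right)},-197 \right)}\right) \left(16339 + v{\left(o{\left(-5,7 \right)},-131 \right)}\right) = \left(25164 + \left(209 + \left(-197\right)^{2}\right)\right) \left(16339 + \left(40 - -131\right)\right) = \left(25164 + \left(209 + 38809\right)\right) \left(16339 + \left(40 + 131\right)\right) = \left(25164 + 39018\right) \left(16339 + 171\right) = 64182 \cdot 16510 = 1059644820$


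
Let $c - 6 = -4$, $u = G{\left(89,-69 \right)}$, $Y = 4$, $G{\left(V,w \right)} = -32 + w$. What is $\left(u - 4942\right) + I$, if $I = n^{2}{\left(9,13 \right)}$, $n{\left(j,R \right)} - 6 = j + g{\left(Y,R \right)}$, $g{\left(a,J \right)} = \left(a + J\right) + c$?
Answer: $-3887$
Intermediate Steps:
$u = -101$ ($u = -32 - 69 = -101$)
$c = 2$ ($c = 6 - 4 = 2$)
$g{\left(a,J \right)} = 2 + J + a$ ($g{\left(a,J \right)} = \left(a + J\right) + 2 = \left(J + a\right) + 2 = 2 + J + a$)
$n{\left(j,R \right)} = 12 + R + j$ ($n{\left(j,R \right)} = 6 + \left(j + \left(2 + R + 4\right)\right) = 6 + \left(j + \left(6 + R\right)\right) = 6 + \left(6 + R + j\right) = 12 + R + j$)
$I = 1156$ ($I = \left(12 + 13 + 9\right)^{2} = 34^{2} = 1156$)
$\left(u - 4942\right) + I = \left(-101 - 4942\right) + 1156 = -5043 + 1156 = -3887$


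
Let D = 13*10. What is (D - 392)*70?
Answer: -18340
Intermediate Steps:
D = 130
(D - 392)*70 = (130 - 392)*70 = -262*70 = -18340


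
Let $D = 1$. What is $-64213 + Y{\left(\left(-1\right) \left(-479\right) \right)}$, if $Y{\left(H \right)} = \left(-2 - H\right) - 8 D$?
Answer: $-64702$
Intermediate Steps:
$Y{\left(H \right)} = -10 - H$ ($Y{\left(H \right)} = \left(-2 - H\right) - 8 = -10 - H$)
$-64213 + Y{\left(\left(-1\right) \left(-479\right) \right)} = -64213 - \left(10 - -479\right) = -64213 - 489 = -64702$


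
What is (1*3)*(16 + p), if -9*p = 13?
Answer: 131/3 ≈ 43.667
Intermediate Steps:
p = -13/9 (p = -⅑*13 = -13/9 ≈ -1.4444)
(1*3)*(16 + p) = (1*3)*(16 - 13/9) = 3*(131/9) = 131/3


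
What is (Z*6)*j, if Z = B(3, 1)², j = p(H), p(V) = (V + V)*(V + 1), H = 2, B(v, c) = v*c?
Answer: 648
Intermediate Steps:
B(v, c) = c*v
p(V) = 2*V*(1 + V) (p(V) = (2*V)*(1 + V) = 2*V*(1 + V))
j = 12 (j = 2*2*(1 + 2) = 2*2*3 = 12)
Z = 9 (Z = (1*3)² = 3² = 9)
(Z*6)*j = (9*6)*12 = 54*12 = 648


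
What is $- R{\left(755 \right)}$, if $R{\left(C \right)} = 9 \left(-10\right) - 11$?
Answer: $101$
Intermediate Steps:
$R{\left(C \right)} = -101$ ($R{\left(C \right)} = -90 - 11 = -101$)
$- R{\left(755 \right)} = \left(-1\right) \left(-101\right) = 101$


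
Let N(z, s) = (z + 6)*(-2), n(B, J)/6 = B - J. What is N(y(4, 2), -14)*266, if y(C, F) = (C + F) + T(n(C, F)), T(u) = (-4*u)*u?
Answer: 300048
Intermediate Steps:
n(B, J) = -6*J + 6*B (n(B, J) = 6*(B - J) = -6*J + 6*B)
T(u) = -4*u²
y(C, F) = C + F - 4*(-6*F + 6*C)² (y(C, F) = (C + F) - 4*(-6*F + 6*C)² = C + F - 4*(-6*F + 6*C)²)
N(z, s) = -12 - 2*z (N(z, s) = (6 + z)*(-2) = -12 - 2*z)
N(y(4, 2), -14)*266 = (-12 - 2*(4 + 2 - 144*(4 - 1*2)²))*266 = (-12 - 2*(4 + 2 - 144*(4 - 2)²))*266 = (-12 - 2*(4 + 2 - 144*2²))*266 = (-12 - 2*(4 + 2 - 144*4))*266 = (-12 - 2*(4 + 2 - 576))*266 = (-12 - 2*(-570))*266 = (-12 + 1140)*266 = 1128*266 = 300048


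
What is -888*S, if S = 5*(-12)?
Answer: 53280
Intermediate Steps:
S = -60
-888*S = -888*(-60) = 53280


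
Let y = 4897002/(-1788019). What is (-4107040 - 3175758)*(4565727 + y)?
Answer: -59453862336098495178/1788019 ≈ -3.3251e+13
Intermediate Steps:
y = -4897002/1788019 (y = 4897002*(-1/1788019) = -4897002/1788019 ≈ -2.7388)
(-4107040 - 3175758)*(4565727 + y) = (-4107040 - 3175758)*(4565727 - 4897002/1788019) = -7282798*8163601727811/1788019 = -59453862336098495178/1788019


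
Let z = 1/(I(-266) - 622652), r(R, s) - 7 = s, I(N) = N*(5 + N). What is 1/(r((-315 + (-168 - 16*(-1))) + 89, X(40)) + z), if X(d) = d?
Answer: 553226/26001621 ≈ 0.021277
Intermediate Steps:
r(R, s) = 7 + s
z = -1/553226 (z = 1/(-266*(5 - 266) - 622652) = 1/(-266*(-261) - 622652) = 1/(69426 - 622652) = 1/(-553226) = -1/553226 ≈ -1.8076e-6)
1/(r((-315 + (-168 - 16*(-1))) + 89, X(40)) + z) = 1/((7 + 40) - 1/553226) = 1/(47 - 1/553226) = 1/(26001621/553226) = 553226/26001621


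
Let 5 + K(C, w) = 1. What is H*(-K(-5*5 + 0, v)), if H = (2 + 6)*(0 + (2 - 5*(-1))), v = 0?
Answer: 224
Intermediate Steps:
K(C, w) = -4 (K(C, w) = -5 + 1 = -4)
H = 56 (H = 8*(0 + (2 + 5)) = 8*(0 + 7) = 8*7 = 56)
H*(-K(-5*5 + 0, v)) = 56*(-1*(-4)) = 56*4 = 224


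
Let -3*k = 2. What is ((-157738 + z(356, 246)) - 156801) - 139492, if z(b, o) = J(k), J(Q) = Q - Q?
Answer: -454031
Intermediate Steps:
k = -⅔ (k = -⅓*2 = -⅔ ≈ -0.66667)
J(Q) = 0
z(b, o) = 0
((-157738 + z(356, 246)) - 156801) - 139492 = ((-157738 + 0) - 156801) - 139492 = (-157738 - 156801) - 139492 = -314539 - 139492 = -454031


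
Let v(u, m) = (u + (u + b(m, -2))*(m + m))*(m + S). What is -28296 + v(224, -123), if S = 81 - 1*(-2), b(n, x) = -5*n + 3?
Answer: 8248024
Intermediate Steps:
b(n, x) = 3 - 5*n
S = 83 (S = 81 + 2 = 83)
v(u, m) = (83 + m)*(u + 2*m*(3 + u - 5*m)) (v(u, m) = (u + (u + (3 - 5*m))*(m + m))*(m + 83) = (u + (3 + u - 5*m)*(2*m))*(83 + m) = (u + 2*m*(3 + u - 5*m))*(83 + m) = (83 + m)*(u + 2*m*(3 + u - 5*m)))
-28296 + v(224, -123) = -28296 + (-824*(-123)**2 - 10*(-123)**3 + 83*224 + 498*(-123) + 2*224*(-123)**2 + 167*(-123)*224) = -28296 + (-824*15129 - 10*(-1860867) + 18592 - 61254 + 2*224*15129 - 4601184) = -28296 + (-12466296 + 18608670 + 18592 - 61254 + 6777792 - 4601184) = -28296 + 8276320 = 8248024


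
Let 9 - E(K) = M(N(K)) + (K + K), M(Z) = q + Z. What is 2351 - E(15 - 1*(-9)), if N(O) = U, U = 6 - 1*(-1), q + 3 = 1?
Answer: 2395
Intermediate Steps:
q = -2 (q = -3 + 1 = -2)
U = 7 (U = 6 + 1 = 7)
N(O) = 7
M(Z) = -2 + Z
E(K) = 4 - 2*K (E(K) = 9 - ((-2 + 7) + (K + K)) = 9 - (5 + 2*K) = 9 + (-5 - 2*K) = 4 - 2*K)
2351 - E(15 - 1*(-9)) = 2351 - (4 - 2*(15 - 1*(-9))) = 2351 - (4 - 2*(15 + 9)) = 2351 - (4 - 2*24) = 2351 - (4 - 48) = 2351 - 1*(-44) = 2351 + 44 = 2395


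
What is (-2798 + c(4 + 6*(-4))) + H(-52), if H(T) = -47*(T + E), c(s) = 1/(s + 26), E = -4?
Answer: -995/6 ≈ -165.83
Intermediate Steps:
c(s) = 1/(26 + s)
H(T) = 188 - 47*T (H(T) = -47*(T - 4) = -47*(-4 + T) = 188 - 47*T)
(-2798 + c(4 + 6*(-4))) + H(-52) = (-2798 + 1/(26 + (4 + 6*(-4)))) + (188 - 47*(-52)) = (-2798 + 1/(26 + (4 - 24))) + (188 + 2444) = (-2798 + 1/(26 - 20)) + 2632 = (-2798 + 1/6) + 2632 = -16787/6 + 2632 = -995/6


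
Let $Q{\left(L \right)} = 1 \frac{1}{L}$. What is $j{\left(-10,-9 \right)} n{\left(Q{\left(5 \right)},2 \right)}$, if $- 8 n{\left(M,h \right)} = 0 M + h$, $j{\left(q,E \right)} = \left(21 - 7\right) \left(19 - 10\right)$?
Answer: $- \frac{63}{2} \approx -31.5$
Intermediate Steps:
$j{\left(q,E \right)} = 126$ ($j{\left(q,E \right)} = 14 \cdot 9 = 126$)
$Q{\left(L \right)} = \frac{1}{L}$
$n{\left(M,h \right)} = - \frac{h}{8}$ ($n{\left(M,h \right)} = - \frac{0 M + h}{8} = - \frac{0 + h}{8} = - \frac{h}{8}$)
$j{\left(-10,-9 \right)} n{\left(Q{\left(5 \right)},2 \right)} = 126 \left(\left(- \frac{1}{8}\right) 2\right) = 126 \left(- \frac{1}{4}\right) = - \frac{63}{2}$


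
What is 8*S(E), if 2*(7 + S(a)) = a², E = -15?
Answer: 844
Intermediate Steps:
S(a) = -7 + a²/2
8*S(E) = 8*(-7 + (½)*(-15)²) = 8*(-7 + (½)*225) = 8*(-7 + 225/2) = 8*(211/2) = 844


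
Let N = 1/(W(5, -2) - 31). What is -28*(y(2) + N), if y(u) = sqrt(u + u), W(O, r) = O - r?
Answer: -329/6 ≈ -54.833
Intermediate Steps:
N = -1/24 (N = 1/((5 - 1*(-2)) - 31) = 1/((5 + 2) - 31) = 1/(7 - 31) = 1/(-24) = -1/24 ≈ -0.041667)
y(u) = sqrt(2)*sqrt(u) (y(u) = sqrt(2*u) = sqrt(2)*sqrt(u))
-28*(y(2) + N) = -28*(sqrt(2)*sqrt(2) - 1/24) = -28*(2 - 1/24) = -28*47/24 = -329/6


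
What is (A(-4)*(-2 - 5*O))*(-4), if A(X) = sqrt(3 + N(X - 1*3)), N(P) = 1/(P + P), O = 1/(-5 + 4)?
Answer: -6*sqrt(574)/7 ≈ -20.536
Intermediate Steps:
O = -1 (O = 1/(-1) = -1)
N(P) = 1/(2*P)
A(X) = sqrt(3 + 1/(2*(-3 + X))) (A(X) = sqrt(3 + 1/(2*(X - 1*3))) = sqrt(3 + 1/(2*(X - 3))) = sqrt(3 + 1/(2*(-3 + X))))
(A(-4)*(-2 - 5*O))*(-4) = ((sqrt(2)*sqrt((-17 + 6*(-4))/(-3 - 4))/2)*(-2 - 5*(-1)))*(-4) = ((sqrt(2)*sqrt((-17 - 24)/(-7))/2)*(-2 + 5))*(-4) = ((sqrt(2)*sqrt(-1/7*(-41))/2)*3)*(-4) = ((sqrt(2)*sqrt(41/7)/2)*3)*(-4) = ((sqrt(2)*(sqrt(287)/7)/2)*3)*(-4) = ((sqrt(574)/14)*3)*(-4) = (3*sqrt(574)/14)*(-4) = -6*sqrt(574)/7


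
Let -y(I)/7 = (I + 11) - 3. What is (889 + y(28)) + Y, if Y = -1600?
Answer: -963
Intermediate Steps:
y(I) = -56 - 7*I (y(I) = -7*((I + 11) - 3) = -7*((11 + I) - 3) = -7*(8 + I) = -56 - 7*I)
(889 + y(28)) + Y = (889 + (-56 - 7*28)) - 1600 = (889 + (-56 - 196)) - 1600 = (889 - 252) - 1600 = 637 - 1600 = -963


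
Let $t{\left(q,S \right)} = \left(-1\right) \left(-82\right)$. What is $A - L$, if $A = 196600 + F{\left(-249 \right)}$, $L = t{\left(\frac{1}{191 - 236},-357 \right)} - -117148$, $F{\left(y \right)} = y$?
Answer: $79121$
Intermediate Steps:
$t{\left(q,S \right)} = 82$
$L = 117230$ ($L = 82 - -117148 = 82 + 117148 = 117230$)
$A = 196351$ ($A = 196600 - 249 = 196351$)
$A - L = 196351 - 117230 = 79121$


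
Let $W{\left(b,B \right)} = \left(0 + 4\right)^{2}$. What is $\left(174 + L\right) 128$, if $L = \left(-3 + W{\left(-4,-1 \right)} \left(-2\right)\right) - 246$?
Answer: $-13696$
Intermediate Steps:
$W{\left(b,B \right)} = 16$ ($W{\left(b,B \right)} = 4^{2} = 16$)
$L = -281$ ($L = \left(-3 + 16 \left(-2\right)\right) - 246 = \left(-3 - 32\right) - 246 = -35 - 246 = -281$)
$\left(174 + L\right) 128 = \left(174 - 281\right) 128 = \left(-107\right) 128 = -13696$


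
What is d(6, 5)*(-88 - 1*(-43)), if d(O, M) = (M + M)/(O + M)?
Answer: -450/11 ≈ -40.909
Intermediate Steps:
d(O, M) = 2*M/(M + O) (d(O, M) = (2*M)/(M + O) = 2*M/(M + O))
d(6, 5)*(-88 - 1*(-43)) = (2*5/(5 + 6))*(-88 - 1*(-43)) = (2*5/11)*(-88 + 43) = (2*5*(1/11))*(-45) = (10/11)*(-45) = -450/11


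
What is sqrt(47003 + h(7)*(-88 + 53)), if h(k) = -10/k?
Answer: sqrt(47053) ≈ 216.92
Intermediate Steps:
sqrt(47003 + h(7)*(-88 + 53)) = sqrt(47003 + (-10/7)*(-88 + 53)) = sqrt(47003 - 10*1/7*(-35)) = sqrt(47003 - 10/7*(-35)) = sqrt(47003 + 50) = sqrt(47053)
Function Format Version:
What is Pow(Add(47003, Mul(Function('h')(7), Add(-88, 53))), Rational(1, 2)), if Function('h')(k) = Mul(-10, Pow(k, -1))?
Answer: Pow(47053, Rational(1, 2)) ≈ 216.92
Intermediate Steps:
Pow(Add(47003, Mul(Function('h')(7), Add(-88, 53))), Rational(1, 2)) = Pow(Add(47003, Mul(Mul(-10, Pow(7, -1)), Add(-88, 53))), Rational(1, 2)) = Pow(Add(47003, Mul(Mul(-10, Rational(1, 7)), -35)), Rational(1, 2)) = Pow(Add(47003, Mul(Rational(-10, 7), -35)), Rational(1, 2)) = Pow(Add(47003, 50), Rational(1, 2)) = Pow(47053, Rational(1, 2))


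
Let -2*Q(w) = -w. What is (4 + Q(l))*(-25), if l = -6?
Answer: -25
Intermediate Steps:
Q(w) = w/2 (Q(w) = -(-1)*w/2 = w/2)
(4 + Q(l))*(-25) = (4 + (½)*(-6))*(-25) = (4 - 3)*(-25) = 1*(-25) = -25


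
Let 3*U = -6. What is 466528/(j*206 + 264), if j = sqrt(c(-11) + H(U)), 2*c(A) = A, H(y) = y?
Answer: 20527232/64661 - 24026192*I*sqrt(30)/193983 ≈ 317.46 - 678.39*I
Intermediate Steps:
U = -2 (U = (1/3)*(-6) = -2)
c(A) = A/2
j = I*sqrt(30)/2 (j = sqrt((1/2)*(-11) - 2) = sqrt(-11/2 - 2) = sqrt(-15/2) = I*sqrt(30)/2 ≈ 2.7386*I)
466528/(j*206 + 264) = 466528/((I*sqrt(30)/2)*206 + 264) = 466528/(103*I*sqrt(30) + 264) = 466528/(264 + 103*I*sqrt(30))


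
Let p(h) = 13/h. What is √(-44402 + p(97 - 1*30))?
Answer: I*√199319707/67 ≈ 210.72*I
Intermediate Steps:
√(-44402 + p(97 - 1*30)) = √(-44402 + 13/(97 - 1*30)) = √(-44402 + 13/(97 - 30)) = √(-44402 + 13/67) = √(-2974921/67) = I*√199319707/67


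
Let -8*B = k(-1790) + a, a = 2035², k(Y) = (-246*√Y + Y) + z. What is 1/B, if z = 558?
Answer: -33119944/17139650363689 - 1968*I*√1790/17139650363689 ≈ -1.9324e-6 - 4.8579e-9*I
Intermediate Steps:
k(Y) = 558 + Y - 246*√Y (k(Y) = (-246*√Y + Y) + 558 = (Y - 246*√Y) + 558 = 558 + Y - 246*√Y)
a = 4141225
B = -4139993/8 + 123*I*√1790/4 (B = -((558 - 1790 - 246*I*√1790) + 4141225)/8 = -((-1232 - 246*I*√1790) + 4141225)/8 = -(4139993 - 246*I*√1790)/8 = -4139993/8 + 123*I*√1790/4 ≈ -5.175e+5 + 1301.0*I)
1/B = 1/(-4139993/8 + 123*I*√1790/4)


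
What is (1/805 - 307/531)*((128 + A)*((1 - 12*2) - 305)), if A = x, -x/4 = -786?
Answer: 264659358464/427455 ≈ 6.1915e+5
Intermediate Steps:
x = 3144 (x = -4*(-786) = 3144)
A = 3144
(1/805 - 307/531)*((128 + A)*((1 - 12*2) - 305)) = (1/805 - 307/531)*((128 + 3144)*((1 - 12*2) - 305)) = (1/805 - 307*1/531)*(3272*((1 - 24) - 305)) = (1/805 - 307/531)*(3272*(-23 - 305)) = -806888288*(-328)/427455 = -246604/427455*(-1073216) = 264659358464/427455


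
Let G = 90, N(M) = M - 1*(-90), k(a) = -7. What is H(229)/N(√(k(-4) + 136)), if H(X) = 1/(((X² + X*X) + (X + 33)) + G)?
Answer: 5/46601123 - √129/838820214 ≈ 9.3753e-8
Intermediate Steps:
N(M) = 90 + M (N(M) = M + 90 = 90 + M)
H(X) = 1/(123 + X + 2*X²) (H(X) = 1/(((X² + X*X) + (X + 33)) + 90) = 1/(((X² + X²) + (33 + X)) + 90) = 1/((2*X² + (33 + X)) + 90) = 1/((33 + X + 2*X²) + 90) = 1/(123 + X + 2*X²))
H(229)/N(√(k(-4) + 136)) = 1/((123 + 229 + 2*229²)*(90 + √(-7 + 136))) = 1/((123 + 229 + 2*52441)*(90 + √129)) = 1/((123 + 229 + 104882)*(90 + √129)) = 1/(105234*(90 + √129))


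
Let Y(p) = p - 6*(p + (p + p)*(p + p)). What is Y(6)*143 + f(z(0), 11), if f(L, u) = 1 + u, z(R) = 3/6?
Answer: -127830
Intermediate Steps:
z(R) = 1/2 (z(R) = 3*(1/6) = 1/2)
Y(p) = -24*p**2 - 5*p (Y(p) = p - 6*(p + (2*p)*(2*p)) = p - 6*(p + 4*p**2) = p + (-24*p**2 - 6*p) = -24*p**2 - 5*p)
Y(6)*143 + f(z(0), 11) = -1*6*(5 + 24*6)*143 + (1 + 11) = -1*6*(5 + 144)*143 + 12 = -1*6*149*143 + 12 = -894*143 + 12 = -127842 + 12 = -127830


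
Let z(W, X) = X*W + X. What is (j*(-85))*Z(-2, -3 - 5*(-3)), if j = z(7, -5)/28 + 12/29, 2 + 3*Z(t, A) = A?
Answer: 175100/609 ≈ 287.52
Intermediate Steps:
Z(t, A) = -⅔ + A/3
z(W, X) = X + W*X (z(W, X) = W*X + X = X + W*X)
j = -206/203 (j = -5*(1 + 7)/28 + 12/29 = -5*8*(1/28) + 12*(1/29) = -40*1/28 + 12/29 = -10/7 + 12/29 = -206/203 ≈ -1.0148)
(j*(-85))*Z(-2, -3 - 5*(-3)) = (-206/203*(-85))*(-⅔ + (-3 - 5*(-3))/3) = 17510*(-⅔ + (-3 + 15)/3)/203 = 17510*(-⅔ + (⅓)*12)/203 = 17510*(-⅔ + 4)/203 = (17510/203)*(10/3) = 175100/609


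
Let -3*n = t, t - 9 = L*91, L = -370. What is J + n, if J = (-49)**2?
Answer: 40864/3 ≈ 13621.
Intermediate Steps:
t = -33661 (t = 9 - 370*91 = 9 - 33670 = -33661)
n = 33661/3 (n = -1/3*(-33661) = 33661/3 ≈ 11220.)
J = 2401
J + n = 2401 + 33661/3 = 40864/3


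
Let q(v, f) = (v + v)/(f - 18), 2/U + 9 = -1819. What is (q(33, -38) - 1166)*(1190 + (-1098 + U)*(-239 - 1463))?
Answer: -27928674508493/12796 ≈ -2.1826e+9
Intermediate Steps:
U = -1/914 (U = 2/(-9 - 1819) = 2/(-1828) = 2*(-1/1828) = -1/914 ≈ -0.0010941)
q(v, f) = 2*v/(-18 + f) (q(v, f) = (2*v)/(-18 + f) = 2*v/(-18 + f))
(q(33, -38) - 1166)*(1190 + (-1098 + U)*(-239 - 1463)) = (2*33/(-18 - 38) - 1166)*(1190 + (-1098 - 1/914)*(-239 - 1463)) = (2*33/(-56) - 1166)*(1190 - 1003573/914*(-1702)) = (2*33*(-1/56) - 1166)*(1190 + 854040623/457) = (-33/28 - 1166)*(854584453/457) = -32681/28*854584453/457 = -27928674508493/12796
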